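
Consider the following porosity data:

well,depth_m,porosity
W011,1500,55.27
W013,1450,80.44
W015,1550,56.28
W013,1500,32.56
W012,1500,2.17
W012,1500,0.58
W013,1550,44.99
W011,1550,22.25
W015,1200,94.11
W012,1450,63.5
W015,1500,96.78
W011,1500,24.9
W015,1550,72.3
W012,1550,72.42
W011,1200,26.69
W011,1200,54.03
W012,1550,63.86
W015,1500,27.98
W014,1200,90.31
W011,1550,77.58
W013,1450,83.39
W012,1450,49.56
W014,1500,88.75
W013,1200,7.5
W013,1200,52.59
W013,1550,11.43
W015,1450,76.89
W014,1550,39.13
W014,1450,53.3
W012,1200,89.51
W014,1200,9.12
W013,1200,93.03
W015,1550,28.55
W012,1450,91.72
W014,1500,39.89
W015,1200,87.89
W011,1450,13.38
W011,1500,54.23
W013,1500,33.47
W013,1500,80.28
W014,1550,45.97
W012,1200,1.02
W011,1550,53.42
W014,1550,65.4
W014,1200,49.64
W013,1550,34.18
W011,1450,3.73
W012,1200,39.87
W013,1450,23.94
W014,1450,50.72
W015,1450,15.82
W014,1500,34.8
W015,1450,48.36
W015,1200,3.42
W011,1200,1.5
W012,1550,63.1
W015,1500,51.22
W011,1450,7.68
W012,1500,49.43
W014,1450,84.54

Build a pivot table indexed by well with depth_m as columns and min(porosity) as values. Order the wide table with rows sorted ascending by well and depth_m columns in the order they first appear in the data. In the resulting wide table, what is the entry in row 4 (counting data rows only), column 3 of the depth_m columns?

With rows sorted ascending by well, row 4 is well=W014. depth_m columns in first-appearance order: 1500, 1450, 1550, 1200; column 3 is 1550.
Long rows with well=W014, depth_m=1550: min(39.13, 45.97, 65.4) = 39.13.

39.13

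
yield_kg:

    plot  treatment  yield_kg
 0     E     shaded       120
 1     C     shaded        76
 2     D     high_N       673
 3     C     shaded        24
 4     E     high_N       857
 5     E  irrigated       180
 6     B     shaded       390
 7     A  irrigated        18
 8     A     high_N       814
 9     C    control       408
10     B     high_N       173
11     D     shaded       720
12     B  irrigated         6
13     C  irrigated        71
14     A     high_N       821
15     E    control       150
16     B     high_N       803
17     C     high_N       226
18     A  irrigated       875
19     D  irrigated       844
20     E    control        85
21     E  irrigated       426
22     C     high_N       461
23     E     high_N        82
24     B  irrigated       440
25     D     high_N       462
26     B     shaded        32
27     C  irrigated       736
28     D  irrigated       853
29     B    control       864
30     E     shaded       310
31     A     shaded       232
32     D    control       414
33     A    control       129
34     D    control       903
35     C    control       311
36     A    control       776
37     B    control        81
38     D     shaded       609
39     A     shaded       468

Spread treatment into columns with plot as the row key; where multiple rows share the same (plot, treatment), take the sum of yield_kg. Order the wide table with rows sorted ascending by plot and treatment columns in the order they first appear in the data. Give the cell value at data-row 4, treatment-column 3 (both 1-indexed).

With rows sorted ascending by plot, row 4 is plot=D. treatment columns in first-appearance order: shaded, high_N, irrigated, control; column 3 is irrigated.
Long rows with plot=D, treatment=irrigated: 844 + 853 = 1697.

1697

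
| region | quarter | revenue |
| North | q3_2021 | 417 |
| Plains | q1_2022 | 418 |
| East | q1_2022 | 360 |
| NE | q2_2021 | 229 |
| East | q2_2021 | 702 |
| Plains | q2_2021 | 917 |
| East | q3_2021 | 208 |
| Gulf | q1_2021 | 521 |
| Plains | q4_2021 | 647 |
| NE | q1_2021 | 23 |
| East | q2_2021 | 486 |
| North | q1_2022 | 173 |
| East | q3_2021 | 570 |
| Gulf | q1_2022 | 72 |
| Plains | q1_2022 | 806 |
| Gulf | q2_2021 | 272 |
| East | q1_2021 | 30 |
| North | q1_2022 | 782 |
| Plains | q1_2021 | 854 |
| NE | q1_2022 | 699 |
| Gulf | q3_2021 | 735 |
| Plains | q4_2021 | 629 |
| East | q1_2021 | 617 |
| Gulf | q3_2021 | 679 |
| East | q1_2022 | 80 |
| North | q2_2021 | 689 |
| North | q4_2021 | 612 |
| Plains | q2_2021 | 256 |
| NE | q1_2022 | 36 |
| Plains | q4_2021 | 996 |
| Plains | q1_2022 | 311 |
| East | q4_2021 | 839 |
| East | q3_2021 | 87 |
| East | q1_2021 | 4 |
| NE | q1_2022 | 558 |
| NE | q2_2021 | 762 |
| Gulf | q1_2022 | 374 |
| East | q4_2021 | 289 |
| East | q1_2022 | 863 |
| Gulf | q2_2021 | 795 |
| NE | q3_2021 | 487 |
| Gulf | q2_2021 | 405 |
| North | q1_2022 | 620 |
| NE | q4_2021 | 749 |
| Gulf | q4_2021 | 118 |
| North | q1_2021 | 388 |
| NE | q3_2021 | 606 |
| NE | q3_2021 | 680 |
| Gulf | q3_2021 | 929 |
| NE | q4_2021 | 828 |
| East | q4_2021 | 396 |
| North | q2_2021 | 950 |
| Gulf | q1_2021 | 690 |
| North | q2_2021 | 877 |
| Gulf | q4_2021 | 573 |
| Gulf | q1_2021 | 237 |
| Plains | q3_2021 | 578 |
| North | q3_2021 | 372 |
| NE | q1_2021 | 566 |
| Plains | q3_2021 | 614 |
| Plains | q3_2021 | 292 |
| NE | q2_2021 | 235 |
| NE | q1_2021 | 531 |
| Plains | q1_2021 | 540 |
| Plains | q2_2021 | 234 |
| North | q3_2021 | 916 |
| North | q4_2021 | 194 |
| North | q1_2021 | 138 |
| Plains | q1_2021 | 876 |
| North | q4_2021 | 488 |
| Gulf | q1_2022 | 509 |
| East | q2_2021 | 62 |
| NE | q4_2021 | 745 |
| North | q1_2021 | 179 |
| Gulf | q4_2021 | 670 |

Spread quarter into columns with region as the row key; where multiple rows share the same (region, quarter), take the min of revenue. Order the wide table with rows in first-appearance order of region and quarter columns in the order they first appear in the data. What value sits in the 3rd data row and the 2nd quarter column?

80

With rows in first-appearance order of region, row 3 is region=East. quarter columns in first-appearance order: q3_2021, q1_2022, q2_2021, q1_2021, q4_2021; column 2 is q1_2022.
Long rows with region=East, quarter=q1_2022: min(360, 80, 863) = 80.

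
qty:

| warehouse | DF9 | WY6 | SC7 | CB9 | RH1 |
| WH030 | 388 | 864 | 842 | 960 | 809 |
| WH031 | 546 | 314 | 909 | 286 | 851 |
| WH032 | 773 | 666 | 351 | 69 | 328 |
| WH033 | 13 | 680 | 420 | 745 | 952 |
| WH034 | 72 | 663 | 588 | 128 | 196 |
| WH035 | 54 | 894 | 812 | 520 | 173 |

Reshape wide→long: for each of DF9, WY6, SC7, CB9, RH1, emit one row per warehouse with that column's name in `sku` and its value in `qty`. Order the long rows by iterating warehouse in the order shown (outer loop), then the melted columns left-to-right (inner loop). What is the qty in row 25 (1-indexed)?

30 rows total (6 × 5). Row 25: index ⌊(25-1)/5⌋ = 4 into warehouse → WH034; (25-1) mod 5 = 4 into the melted columns → RH1.
So row 25 is (WH034, RH1, 196); qty = 196.

196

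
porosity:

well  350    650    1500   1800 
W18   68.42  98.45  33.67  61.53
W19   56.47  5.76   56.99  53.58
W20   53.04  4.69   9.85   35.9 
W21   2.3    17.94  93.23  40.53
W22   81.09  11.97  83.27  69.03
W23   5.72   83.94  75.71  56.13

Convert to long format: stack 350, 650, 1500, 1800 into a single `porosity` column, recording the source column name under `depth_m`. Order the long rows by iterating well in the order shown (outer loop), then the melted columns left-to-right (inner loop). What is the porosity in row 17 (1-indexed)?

81.09

24 rows total (6 × 4). Row 17: index ⌊(17-1)/4⌋ = 4 into well → W22; (17-1) mod 4 = 0 into the melted columns → 350.
So row 17 is (W22, 350, 81.09); porosity = 81.09.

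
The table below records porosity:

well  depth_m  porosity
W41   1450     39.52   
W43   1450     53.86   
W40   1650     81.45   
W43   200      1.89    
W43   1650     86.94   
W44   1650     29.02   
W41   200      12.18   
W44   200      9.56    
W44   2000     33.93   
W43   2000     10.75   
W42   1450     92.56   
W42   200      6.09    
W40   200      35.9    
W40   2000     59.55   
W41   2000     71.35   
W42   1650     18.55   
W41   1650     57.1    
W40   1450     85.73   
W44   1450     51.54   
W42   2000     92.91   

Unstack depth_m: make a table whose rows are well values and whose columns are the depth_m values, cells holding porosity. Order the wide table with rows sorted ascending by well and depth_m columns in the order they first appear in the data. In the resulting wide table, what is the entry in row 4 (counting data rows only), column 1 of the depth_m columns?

53.86

With rows sorted ascending by well, row 4 is well=W43. depth_m columns in first-appearance order: 1450, 1650, 200, 2000; column 1 is 1450.
Long rows with well=W43, depth_m=1450: porosity = 53.86.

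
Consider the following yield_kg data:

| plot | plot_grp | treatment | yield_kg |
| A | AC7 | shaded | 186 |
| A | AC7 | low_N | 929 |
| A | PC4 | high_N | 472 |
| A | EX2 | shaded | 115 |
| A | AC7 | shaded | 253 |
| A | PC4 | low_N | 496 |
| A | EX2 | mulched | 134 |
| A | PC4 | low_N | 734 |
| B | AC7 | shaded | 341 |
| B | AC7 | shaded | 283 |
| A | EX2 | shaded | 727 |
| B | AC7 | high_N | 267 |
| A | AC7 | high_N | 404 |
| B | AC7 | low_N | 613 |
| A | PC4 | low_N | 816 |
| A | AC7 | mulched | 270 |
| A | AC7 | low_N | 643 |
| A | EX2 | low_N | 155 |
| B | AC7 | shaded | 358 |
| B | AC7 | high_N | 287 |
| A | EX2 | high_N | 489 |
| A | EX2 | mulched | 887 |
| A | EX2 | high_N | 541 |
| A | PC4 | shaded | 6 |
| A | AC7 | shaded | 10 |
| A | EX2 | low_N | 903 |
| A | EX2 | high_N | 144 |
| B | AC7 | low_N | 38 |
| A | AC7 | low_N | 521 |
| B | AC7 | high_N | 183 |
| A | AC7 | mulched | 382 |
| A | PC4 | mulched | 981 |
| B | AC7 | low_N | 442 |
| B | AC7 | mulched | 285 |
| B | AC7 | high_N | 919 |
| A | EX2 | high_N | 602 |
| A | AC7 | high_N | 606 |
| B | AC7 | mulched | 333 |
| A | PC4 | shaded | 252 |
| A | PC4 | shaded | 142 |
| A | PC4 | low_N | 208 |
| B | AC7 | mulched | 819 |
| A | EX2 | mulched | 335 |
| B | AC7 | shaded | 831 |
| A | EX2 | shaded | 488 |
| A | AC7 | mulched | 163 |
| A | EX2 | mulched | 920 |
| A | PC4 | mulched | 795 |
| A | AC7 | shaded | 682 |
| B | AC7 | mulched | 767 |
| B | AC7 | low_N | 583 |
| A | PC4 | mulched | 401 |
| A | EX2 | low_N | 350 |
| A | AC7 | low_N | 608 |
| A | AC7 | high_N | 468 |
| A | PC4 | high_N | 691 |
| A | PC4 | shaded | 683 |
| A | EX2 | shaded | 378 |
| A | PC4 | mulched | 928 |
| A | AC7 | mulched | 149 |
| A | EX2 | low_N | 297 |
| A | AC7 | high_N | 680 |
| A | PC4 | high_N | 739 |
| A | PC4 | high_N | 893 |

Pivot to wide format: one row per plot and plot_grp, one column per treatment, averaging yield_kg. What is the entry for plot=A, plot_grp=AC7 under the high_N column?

Rows with plot=A, plot_grp=AC7 and treatment=high_N: yield_kg values are 404, 606, 468, 680.
(404 + 606 + 468 + 680) / 4 = 539.50.

539.50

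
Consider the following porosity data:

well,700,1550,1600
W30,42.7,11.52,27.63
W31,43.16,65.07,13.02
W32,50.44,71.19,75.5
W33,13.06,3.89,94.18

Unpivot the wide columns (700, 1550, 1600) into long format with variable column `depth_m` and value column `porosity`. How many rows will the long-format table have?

4 well values × 3 melted columns = 12 rows.

12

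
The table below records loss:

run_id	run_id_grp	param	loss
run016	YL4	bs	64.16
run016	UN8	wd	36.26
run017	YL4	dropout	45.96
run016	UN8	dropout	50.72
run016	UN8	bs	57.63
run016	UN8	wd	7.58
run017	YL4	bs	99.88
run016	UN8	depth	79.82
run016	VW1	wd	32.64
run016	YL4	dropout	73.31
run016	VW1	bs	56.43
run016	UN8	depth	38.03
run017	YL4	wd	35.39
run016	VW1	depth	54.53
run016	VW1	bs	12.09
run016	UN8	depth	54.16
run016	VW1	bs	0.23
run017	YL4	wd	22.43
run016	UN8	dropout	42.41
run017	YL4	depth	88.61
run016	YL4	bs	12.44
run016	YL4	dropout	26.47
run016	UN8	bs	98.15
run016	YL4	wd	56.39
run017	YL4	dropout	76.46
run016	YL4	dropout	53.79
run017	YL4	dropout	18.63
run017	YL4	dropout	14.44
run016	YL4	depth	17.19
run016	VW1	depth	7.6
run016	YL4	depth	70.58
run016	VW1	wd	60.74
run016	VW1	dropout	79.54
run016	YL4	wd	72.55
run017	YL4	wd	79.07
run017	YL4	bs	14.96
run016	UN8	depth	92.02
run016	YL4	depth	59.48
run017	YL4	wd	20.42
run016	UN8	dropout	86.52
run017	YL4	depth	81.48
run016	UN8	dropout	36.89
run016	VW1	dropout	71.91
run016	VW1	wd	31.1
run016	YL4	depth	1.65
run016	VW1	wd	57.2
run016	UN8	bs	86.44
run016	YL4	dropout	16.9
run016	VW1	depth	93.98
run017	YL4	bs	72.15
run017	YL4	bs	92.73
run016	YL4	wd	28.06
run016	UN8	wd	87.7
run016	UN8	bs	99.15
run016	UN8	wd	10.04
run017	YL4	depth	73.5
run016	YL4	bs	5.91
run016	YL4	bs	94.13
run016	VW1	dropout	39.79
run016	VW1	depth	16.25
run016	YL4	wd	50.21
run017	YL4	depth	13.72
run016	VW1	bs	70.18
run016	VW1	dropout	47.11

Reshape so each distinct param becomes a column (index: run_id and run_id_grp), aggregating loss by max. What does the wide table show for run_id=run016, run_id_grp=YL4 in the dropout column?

Rows with run_id=run016, run_id_grp=YL4 and param=dropout: loss values are 73.31, 26.47, 53.79, 16.9.
max(73.31, 26.47, 53.79, 16.9) = 73.31.

73.31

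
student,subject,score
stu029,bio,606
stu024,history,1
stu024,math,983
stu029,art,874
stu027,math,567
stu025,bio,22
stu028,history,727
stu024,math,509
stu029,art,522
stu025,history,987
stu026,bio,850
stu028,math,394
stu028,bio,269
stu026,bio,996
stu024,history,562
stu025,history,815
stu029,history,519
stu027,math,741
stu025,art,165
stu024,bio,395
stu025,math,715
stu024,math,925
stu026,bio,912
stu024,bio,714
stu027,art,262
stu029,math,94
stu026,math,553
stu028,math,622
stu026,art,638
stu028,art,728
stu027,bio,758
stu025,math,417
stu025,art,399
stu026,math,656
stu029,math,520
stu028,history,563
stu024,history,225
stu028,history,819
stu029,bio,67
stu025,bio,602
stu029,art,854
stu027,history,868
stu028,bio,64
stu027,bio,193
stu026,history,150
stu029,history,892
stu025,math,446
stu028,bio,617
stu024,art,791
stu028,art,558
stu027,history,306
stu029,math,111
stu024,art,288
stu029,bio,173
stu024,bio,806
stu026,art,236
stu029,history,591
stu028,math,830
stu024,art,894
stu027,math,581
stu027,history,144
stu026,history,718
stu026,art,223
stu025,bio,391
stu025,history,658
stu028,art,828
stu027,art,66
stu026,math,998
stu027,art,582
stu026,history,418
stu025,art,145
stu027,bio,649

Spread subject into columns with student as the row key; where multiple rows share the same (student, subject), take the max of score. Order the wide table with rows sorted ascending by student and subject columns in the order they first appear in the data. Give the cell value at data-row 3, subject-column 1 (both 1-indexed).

996

With rows sorted ascending by student, row 3 is student=stu026. subject columns in first-appearance order: bio, history, math, art; column 1 is bio.
Long rows with student=stu026, subject=bio: max(850, 996, 912) = 996.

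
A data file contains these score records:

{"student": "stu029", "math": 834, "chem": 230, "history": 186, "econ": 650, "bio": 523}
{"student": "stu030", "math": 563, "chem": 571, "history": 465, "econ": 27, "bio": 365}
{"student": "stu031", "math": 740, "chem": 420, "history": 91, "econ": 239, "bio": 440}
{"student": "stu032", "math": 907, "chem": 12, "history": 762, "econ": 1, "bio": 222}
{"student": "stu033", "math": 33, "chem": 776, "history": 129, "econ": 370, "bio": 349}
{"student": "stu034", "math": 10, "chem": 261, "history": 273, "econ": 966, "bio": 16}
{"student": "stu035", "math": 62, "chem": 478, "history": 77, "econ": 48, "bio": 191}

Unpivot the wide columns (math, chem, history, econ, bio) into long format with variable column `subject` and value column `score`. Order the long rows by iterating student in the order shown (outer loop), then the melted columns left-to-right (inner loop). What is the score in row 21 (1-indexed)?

35 rows total (7 × 5). Row 21: index ⌊(21-1)/5⌋ = 4 into student → stu033; (21-1) mod 5 = 0 into the melted columns → math.
So row 21 is (stu033, math, 33); score = 33.

33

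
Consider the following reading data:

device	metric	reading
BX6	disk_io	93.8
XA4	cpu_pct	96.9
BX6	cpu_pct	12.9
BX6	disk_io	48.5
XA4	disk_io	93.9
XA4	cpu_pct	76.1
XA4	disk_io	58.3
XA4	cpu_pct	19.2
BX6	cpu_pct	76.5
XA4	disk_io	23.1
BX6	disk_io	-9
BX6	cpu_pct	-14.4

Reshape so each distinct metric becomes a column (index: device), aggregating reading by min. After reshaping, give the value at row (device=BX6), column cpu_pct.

Rows with device=BX6 and metric=cpu_pct: reading values are 12.9, 76.5, -14.4.
min(12.9, 76.5, -14.4) = -14.4.

-14.4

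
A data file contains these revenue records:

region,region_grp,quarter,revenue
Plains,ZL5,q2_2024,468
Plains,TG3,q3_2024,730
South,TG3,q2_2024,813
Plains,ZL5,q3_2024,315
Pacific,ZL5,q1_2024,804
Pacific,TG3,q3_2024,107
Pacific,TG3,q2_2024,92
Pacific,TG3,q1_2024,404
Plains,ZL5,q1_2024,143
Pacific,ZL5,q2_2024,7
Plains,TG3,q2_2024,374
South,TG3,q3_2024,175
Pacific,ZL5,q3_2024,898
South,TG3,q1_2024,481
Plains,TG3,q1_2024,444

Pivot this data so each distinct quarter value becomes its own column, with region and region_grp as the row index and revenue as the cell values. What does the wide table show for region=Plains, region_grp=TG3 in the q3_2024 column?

730

Wide layout: rows indexed by region and region_grp, columns are the 3 distinct quarter values (q2_2024, q3_2024, q1_2024).
Cell (region=Plains, region_grp=TG3, quarter=q3_2024) draws from the long row where region=Plains, region_grp=TG3 and quarter=q3_2024, which has revenue=730.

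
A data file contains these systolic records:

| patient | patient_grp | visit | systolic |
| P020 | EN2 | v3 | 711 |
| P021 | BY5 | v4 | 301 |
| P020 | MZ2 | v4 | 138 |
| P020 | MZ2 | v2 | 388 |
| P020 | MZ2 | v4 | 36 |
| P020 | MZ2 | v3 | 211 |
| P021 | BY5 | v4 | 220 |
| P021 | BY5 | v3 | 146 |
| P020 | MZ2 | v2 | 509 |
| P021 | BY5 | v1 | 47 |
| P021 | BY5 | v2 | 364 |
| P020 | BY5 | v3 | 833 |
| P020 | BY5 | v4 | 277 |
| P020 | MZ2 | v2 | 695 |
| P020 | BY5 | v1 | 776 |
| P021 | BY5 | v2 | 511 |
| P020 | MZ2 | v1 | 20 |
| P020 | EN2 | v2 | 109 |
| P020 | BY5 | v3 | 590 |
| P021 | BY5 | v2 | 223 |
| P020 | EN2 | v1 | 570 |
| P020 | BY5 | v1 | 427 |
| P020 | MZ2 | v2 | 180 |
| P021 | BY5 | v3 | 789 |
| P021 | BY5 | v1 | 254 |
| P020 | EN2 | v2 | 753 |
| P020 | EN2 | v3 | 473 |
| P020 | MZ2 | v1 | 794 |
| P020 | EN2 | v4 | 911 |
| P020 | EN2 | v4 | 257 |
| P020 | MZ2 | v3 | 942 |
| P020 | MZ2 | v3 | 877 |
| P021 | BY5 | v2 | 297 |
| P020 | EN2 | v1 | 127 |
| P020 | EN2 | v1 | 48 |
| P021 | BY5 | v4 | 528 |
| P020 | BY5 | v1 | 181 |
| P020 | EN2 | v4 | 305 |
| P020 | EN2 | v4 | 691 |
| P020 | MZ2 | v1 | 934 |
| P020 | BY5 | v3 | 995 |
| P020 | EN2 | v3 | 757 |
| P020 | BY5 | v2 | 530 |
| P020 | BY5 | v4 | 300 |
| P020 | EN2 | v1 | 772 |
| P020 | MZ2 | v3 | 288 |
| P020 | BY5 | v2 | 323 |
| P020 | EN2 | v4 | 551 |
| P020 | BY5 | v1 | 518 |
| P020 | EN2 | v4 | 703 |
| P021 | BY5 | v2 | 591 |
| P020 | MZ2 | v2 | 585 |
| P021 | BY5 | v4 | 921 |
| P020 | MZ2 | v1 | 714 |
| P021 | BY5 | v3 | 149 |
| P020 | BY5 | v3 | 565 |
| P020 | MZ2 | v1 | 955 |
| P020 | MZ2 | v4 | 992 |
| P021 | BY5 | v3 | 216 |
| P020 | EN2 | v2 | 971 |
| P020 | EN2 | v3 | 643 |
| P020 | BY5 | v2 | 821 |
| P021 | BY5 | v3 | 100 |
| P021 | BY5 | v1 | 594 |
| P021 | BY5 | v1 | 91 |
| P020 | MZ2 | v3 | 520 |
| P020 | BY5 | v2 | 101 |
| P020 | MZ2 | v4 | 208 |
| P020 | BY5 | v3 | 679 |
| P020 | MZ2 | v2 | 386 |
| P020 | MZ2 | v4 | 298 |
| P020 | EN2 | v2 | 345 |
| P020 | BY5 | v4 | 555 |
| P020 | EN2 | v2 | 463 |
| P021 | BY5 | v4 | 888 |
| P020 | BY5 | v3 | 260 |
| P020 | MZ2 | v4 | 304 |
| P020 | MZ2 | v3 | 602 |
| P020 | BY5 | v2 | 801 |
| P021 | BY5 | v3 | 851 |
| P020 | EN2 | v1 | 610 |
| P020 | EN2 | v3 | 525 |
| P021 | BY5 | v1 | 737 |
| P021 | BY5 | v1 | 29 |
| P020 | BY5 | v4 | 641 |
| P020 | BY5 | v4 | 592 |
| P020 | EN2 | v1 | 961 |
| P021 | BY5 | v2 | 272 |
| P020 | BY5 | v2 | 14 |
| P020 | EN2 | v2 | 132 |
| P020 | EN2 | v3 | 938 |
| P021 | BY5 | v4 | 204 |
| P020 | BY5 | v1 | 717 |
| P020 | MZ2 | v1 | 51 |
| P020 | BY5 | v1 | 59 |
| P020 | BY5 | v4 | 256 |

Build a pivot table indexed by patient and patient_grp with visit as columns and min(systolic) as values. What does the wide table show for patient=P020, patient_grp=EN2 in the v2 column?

Rows with patient=P020, patient_grp=EN2 and visit=v2: systolic values are 109, 753, 971, 345, 463, 132.
min(109, 753, 971, 345, 463, 132) = 109.

109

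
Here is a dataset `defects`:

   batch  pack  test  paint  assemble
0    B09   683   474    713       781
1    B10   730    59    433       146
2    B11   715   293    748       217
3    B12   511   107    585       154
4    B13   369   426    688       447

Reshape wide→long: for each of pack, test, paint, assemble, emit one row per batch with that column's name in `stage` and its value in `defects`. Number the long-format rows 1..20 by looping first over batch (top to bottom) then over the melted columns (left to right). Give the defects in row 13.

511

20 rows total (5 × 4). Row 13: index ⌊(13-1)/4⌋ = 3 into batch → B12; (13-1) mod 4 = 0 into the melted columns → pack.
So row 13 is (B12, pack, 511); defects = 511.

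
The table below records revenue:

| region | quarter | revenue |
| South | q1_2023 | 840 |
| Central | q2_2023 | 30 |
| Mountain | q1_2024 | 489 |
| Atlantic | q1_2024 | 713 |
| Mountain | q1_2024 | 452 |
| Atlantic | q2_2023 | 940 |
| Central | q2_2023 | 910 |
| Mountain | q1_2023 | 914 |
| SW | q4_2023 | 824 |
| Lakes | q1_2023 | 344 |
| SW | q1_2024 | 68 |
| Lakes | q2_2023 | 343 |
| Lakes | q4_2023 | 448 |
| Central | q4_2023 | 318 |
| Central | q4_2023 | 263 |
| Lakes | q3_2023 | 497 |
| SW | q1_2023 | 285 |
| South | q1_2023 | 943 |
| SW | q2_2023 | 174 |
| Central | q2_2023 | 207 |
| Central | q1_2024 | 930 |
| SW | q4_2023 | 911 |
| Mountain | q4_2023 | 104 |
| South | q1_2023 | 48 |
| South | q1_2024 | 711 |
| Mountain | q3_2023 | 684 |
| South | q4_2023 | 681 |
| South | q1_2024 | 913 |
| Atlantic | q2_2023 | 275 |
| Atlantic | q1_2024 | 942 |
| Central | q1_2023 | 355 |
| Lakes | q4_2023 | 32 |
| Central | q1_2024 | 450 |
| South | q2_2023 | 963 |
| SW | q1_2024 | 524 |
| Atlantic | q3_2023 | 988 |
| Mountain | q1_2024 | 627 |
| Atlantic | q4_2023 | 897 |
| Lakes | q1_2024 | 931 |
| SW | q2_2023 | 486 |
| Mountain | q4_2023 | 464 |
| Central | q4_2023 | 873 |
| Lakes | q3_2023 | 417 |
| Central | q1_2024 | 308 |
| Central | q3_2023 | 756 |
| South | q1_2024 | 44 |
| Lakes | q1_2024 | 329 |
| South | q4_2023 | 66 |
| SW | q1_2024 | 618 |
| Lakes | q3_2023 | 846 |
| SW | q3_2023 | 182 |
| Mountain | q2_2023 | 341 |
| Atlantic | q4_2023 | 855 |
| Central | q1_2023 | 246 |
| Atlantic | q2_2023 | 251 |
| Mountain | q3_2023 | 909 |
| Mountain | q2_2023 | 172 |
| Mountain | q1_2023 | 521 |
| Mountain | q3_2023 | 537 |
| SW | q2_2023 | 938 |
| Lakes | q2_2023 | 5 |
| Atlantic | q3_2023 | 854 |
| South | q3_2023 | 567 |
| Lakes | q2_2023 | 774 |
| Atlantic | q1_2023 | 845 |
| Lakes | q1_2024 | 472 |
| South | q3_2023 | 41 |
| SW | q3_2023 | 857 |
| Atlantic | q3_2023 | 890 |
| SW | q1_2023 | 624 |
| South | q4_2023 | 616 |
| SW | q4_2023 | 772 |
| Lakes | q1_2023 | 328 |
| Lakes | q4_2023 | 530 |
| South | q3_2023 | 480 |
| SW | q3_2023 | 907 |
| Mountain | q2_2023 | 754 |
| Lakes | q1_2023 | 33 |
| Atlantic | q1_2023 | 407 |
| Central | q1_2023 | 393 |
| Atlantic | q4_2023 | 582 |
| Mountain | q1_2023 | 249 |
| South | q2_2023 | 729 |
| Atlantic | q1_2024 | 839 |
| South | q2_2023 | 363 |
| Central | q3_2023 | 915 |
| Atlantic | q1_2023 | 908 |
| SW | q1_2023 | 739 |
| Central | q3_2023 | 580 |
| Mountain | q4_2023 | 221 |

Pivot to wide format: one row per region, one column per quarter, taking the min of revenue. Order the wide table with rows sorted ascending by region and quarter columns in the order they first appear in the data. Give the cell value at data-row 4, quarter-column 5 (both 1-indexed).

537

With rows sorted ascending by region, row 4 is region=Mountain. quarter columns in first-appearance order: q1_2023, q2_2023, q1_2024, q4_2023, q3_2023; column 5 is q3_2023.
Long rows with region=Mountain, quarter=q3_2023: min(684, 909, 537) = 537.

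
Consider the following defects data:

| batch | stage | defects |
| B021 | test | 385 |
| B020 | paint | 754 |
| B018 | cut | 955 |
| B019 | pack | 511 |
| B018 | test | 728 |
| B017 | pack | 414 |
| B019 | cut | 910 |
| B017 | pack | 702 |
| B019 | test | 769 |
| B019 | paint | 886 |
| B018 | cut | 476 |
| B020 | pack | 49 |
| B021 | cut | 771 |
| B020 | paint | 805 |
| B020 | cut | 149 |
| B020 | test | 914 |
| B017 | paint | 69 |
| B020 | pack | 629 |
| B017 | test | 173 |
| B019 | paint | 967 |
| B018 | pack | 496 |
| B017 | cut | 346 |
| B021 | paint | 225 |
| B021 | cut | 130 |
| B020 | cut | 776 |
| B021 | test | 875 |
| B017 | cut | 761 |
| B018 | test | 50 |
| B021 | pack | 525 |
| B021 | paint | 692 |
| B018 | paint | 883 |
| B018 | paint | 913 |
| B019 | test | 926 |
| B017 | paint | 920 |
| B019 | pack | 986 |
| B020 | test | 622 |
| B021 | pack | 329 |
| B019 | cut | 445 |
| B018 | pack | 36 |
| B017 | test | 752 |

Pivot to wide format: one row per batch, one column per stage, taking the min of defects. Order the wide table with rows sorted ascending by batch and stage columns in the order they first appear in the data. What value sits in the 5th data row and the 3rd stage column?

130

With rows sorted ascending by batch, row 5 is batch=B021. stage columns in first-appearance order: test, paint, cut, pack; column 3 is cut.
Long rows with batch=B021, stage=cut: min(771, 130) = 130.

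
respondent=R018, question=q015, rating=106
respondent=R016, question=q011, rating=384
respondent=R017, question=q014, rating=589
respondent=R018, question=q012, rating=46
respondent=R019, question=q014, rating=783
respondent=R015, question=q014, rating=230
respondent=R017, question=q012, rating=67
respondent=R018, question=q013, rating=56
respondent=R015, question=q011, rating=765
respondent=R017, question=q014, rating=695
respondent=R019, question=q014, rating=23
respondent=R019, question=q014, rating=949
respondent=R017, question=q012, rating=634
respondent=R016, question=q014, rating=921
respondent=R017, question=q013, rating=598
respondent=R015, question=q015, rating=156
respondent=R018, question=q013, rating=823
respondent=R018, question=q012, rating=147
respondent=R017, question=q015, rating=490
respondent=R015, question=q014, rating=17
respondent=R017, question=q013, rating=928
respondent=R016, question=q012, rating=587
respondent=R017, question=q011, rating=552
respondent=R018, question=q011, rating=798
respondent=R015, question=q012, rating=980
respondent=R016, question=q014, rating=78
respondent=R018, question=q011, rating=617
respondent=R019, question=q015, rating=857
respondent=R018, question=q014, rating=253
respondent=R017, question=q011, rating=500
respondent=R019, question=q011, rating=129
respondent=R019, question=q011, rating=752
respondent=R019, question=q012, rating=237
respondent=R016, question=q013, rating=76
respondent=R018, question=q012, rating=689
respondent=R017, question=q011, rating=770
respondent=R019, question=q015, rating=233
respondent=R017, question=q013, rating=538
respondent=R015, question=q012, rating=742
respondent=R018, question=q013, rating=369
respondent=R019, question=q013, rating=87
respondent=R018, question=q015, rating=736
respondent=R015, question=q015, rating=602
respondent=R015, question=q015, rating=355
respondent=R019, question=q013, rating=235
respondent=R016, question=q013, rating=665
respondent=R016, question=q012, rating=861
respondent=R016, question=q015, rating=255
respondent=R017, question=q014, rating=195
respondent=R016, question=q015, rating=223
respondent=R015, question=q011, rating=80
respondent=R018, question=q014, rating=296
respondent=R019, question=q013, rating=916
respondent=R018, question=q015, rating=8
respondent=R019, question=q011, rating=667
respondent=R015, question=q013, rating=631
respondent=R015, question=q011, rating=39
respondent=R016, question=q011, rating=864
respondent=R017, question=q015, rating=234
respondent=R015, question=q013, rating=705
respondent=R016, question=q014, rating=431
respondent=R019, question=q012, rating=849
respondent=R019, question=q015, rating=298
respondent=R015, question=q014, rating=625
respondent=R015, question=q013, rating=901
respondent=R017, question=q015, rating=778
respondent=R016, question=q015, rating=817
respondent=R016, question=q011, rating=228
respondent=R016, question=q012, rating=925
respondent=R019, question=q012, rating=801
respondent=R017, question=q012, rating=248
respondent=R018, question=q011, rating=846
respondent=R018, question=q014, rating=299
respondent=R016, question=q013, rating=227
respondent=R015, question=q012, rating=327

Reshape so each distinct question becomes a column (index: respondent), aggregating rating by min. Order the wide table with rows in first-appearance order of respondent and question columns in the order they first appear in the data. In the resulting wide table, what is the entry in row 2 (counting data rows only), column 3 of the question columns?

78

With rows in first-appearance order of respondent, row 2 is respondent=R016. question columns in first-appearance order: q015, q011, q014, q012, q013; column 3 is q014.
Long rows with respondent=R016, question=q014: min(921, 78, 431) = 78.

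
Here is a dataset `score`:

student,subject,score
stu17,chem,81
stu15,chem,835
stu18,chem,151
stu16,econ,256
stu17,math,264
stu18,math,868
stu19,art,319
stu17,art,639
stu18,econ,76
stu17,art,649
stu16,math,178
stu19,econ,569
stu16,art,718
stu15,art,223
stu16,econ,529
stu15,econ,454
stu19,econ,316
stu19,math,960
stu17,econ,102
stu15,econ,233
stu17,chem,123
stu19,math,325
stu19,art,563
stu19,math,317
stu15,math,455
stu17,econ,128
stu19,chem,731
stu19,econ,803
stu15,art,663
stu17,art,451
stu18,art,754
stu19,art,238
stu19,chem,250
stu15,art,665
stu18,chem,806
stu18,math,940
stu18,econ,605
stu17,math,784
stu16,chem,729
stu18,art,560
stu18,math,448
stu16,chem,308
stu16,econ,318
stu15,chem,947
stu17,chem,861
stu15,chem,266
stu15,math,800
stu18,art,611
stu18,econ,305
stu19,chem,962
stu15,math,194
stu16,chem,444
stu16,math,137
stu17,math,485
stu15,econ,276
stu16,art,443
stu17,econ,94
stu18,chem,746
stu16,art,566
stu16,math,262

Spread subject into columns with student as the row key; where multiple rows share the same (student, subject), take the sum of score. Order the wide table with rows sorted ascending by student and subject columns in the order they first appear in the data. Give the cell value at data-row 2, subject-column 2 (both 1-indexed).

With rows sorted ascending by student, row 2 is student=stu16. subject columns in first-appearance order: chem, econ, math, art; column 2 is econ.
Long rows with student=stu16, subject=econ: 256 + 529 + 318 = 1103.

1103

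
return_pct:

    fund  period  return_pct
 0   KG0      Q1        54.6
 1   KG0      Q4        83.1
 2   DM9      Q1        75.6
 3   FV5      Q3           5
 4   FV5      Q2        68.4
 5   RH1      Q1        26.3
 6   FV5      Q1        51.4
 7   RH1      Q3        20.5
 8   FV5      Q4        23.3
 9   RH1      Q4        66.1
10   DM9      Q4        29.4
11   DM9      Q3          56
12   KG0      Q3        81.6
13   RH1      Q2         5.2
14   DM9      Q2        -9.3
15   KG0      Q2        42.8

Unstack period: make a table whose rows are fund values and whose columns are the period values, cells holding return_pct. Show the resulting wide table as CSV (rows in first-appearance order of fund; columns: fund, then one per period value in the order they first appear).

fund,Q1,Q4,Q3,Q2
KG0,54.6,83.1,81.6,42.8
DM9,75.6,29.4,56,-9.3
FV5,51.4,23.3,5,68.4
RH1,26.3,66.1,20.5,5.2

Columns: fund plus the 4 distinct period values (Q1, Q4, Q3, Q2).
For example, row KG0 column Q1 takes return_pct=54.6 from the long row (KG0, Q1).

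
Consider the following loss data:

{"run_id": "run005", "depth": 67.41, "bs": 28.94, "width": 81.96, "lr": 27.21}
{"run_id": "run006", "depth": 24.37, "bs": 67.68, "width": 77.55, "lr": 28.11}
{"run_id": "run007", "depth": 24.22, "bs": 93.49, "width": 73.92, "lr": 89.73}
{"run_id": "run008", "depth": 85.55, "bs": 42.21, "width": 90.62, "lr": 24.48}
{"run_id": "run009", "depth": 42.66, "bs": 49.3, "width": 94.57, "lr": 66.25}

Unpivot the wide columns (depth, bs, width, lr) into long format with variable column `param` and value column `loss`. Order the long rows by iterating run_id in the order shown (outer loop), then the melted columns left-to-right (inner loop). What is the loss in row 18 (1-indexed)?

20 rows total (5 × 4). Row 18: index ⌊(18-1)/4⌋ = 4 into run_id → run009; (18-1) mod 4 = 1 into the melted columns → bs.
So row 18 is (run009, bs, 49.3); loss = 49.3.

49.3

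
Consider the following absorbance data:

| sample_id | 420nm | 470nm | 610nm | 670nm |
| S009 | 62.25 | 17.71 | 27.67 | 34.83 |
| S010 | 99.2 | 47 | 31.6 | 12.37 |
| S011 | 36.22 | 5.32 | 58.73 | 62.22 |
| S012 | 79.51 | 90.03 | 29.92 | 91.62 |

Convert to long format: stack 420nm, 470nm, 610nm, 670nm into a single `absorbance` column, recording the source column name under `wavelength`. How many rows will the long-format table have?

4 sample_id values × 4 melted columns = 16 rows.

16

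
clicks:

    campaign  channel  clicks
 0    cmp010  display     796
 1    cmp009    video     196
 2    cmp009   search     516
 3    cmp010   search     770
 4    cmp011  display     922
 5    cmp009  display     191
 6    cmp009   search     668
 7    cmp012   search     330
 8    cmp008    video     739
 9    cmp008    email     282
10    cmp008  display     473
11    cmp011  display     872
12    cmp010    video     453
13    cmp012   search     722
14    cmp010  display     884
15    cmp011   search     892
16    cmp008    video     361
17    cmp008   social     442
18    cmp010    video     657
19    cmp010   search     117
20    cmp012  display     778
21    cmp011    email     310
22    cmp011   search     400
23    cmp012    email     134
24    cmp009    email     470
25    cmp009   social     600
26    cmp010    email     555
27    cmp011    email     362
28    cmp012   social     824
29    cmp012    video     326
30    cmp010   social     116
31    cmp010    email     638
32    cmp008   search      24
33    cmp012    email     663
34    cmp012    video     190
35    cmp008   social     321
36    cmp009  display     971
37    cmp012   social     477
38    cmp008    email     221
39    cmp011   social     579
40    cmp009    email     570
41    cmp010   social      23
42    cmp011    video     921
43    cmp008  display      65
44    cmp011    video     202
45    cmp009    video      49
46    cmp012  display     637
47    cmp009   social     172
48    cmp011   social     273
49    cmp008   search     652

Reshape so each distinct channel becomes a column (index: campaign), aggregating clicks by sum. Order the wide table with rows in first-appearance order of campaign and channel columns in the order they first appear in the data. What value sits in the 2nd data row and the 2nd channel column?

245

With rows in first-appearance order of campaign, row 2 is campaign=cmp009. channel columns in first-appearance order: display, video, search, email, social; column 2 is video.
Long rows with campaign=cmp009, channel=video: 196 + 49 = 245.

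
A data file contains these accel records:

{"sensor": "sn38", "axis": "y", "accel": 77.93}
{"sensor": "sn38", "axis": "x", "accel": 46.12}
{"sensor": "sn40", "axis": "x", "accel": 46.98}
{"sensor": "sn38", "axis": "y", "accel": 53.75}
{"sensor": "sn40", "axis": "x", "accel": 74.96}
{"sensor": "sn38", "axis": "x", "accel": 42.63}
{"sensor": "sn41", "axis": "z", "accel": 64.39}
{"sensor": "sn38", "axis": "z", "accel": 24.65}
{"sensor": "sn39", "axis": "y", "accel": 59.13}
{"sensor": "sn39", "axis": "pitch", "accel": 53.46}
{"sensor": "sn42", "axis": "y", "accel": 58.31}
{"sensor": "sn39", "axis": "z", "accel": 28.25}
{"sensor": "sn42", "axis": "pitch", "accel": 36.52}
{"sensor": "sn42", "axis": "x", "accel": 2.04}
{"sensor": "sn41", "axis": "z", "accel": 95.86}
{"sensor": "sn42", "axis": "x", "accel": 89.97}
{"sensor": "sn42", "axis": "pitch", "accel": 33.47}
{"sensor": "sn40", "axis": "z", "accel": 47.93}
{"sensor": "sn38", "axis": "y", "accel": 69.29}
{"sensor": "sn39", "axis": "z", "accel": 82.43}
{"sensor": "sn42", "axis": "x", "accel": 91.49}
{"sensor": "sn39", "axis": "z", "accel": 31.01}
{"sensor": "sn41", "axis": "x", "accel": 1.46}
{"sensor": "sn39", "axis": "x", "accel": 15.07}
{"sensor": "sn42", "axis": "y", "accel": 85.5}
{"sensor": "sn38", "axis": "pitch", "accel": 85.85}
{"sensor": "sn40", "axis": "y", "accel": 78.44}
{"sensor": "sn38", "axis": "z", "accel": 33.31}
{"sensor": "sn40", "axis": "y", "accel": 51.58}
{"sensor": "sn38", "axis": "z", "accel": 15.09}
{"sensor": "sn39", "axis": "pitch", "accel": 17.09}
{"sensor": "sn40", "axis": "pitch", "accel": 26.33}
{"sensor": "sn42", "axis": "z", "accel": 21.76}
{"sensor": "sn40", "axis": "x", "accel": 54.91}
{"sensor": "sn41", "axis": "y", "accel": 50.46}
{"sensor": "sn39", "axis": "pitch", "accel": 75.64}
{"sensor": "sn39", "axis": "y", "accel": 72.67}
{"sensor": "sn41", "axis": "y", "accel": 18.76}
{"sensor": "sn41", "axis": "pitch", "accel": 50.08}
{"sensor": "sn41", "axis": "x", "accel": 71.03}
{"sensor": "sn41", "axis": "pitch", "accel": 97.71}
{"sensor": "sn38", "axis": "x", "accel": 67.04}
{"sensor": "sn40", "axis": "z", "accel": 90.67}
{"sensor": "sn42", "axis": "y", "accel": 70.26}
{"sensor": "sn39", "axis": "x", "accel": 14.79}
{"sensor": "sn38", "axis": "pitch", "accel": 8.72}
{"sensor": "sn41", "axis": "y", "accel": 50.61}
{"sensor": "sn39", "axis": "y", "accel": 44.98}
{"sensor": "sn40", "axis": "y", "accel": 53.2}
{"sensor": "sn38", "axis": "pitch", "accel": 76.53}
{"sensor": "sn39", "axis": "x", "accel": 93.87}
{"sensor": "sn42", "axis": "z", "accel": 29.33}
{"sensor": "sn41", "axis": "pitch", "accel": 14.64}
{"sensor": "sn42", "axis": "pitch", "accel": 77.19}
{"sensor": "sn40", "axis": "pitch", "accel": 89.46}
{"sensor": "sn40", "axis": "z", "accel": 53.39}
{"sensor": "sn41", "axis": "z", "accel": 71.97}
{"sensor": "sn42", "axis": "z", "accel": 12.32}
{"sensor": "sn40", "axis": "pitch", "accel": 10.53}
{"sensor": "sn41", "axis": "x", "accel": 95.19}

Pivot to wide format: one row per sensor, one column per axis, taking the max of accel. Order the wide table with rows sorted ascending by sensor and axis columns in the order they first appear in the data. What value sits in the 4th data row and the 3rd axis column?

95.86

With rows sorted ascending by sensor, row 4 is sensor=sn41. axis columns in first-appearance order: y, x, z, pitch; column 3 is z.
Long rows with sensor=sn41, axis=z: max(64.39, 95.86, 71.97) = 95.86.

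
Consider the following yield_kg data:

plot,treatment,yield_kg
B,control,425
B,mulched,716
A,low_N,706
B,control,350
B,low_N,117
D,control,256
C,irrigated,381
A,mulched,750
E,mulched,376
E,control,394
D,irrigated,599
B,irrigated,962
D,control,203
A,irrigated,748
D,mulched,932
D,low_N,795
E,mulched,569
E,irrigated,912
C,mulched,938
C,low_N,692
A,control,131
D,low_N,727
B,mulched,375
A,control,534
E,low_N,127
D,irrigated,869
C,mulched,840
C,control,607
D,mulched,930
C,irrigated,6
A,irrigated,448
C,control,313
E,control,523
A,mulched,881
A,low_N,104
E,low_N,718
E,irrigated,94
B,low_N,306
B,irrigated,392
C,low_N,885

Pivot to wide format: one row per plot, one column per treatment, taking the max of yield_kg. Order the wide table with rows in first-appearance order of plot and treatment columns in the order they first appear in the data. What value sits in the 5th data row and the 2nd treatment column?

569

With rows in first-appearance order of plot, row 5 is plot=E. treatment columns in first-appearance order: control, mulched, low_N, irrigated; column 2 is mulched.
Long rows with plot=E, treatment=mulched: max(376, 569) = 569.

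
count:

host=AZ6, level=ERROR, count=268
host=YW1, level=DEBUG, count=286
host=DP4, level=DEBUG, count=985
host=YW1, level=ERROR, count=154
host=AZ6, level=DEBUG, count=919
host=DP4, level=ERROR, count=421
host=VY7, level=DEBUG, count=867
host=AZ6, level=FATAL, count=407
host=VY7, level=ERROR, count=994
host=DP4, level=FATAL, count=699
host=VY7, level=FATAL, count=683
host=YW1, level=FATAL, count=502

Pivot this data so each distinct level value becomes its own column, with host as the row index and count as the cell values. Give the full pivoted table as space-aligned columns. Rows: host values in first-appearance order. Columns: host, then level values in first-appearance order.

Columns: host plus the 3 distinct level values (ERROR, DEBUG, FATAL).
For example, row AZ6 column ERROR takes count=268 from the long row (AZ6, ERROR).

host  ERROR  DEBUG  FATAL
AZ6   268    919    407  
YW1   154    286    502  
DP4   421    985    699  
VY7   994    867    683  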